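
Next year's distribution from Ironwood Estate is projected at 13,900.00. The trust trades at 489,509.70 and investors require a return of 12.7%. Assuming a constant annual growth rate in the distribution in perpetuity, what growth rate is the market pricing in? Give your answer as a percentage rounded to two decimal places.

9.86%

P = D₁/(r−g) ⇒ g = r − D₁/P = 0.127 − 13,900.00/489,509.70 = 0.098604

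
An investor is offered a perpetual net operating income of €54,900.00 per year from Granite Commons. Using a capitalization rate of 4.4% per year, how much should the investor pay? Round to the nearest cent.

Level perpetuity: PV = C / r = €54,900.00 / 0.044 = €1,247,727.27

€1247727.27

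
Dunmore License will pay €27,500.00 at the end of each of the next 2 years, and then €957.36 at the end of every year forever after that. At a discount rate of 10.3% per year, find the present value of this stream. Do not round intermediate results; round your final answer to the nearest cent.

PV of 2-year annuity: €27,500.00 × [1 − (1+0.103)^−2] / 0.103 = 47535.81471
Perpetuity value at year 2: €957.36 / 0.103 = 9294.75728
PV of perpetuity: 9294.75728 / (1+0.103)^2 = 7639.88864
Total PV = 47535.81471 + 7639.88864 = 55175.70335

€55175.70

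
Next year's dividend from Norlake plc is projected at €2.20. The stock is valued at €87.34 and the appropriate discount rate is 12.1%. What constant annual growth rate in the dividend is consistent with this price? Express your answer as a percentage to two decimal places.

9.58%

P = D₁/(r−g) ⇒ g = r − D₁/P = 0.121 − €2.20/€87.34 = 0.095811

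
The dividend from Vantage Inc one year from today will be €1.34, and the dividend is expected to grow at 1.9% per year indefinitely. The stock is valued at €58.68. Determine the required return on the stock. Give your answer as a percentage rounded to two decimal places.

P = D₁/(r − g) ⇒ r = D₁/P + g = €1.3400/€58.68 + 0.019 = 0.022836 + 0.019 = 0.041836

4.18%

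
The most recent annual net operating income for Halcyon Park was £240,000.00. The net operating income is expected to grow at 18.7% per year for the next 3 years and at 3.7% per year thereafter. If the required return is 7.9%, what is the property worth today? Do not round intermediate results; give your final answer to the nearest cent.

£8763111.35

D_1 = 284880.00000
D_2 = 338152.56000
D_3 = 401387.08872
Terminal value at year 3: TV = D_3×(1+g_2)/(r−g_2) = 416238.41100/0.042 = 9910438.35721
P_0 = D_1/(1+r)^1 + D_2/(1+r)^2 + D_3/(1+r)^3 + TV/(1+r)^3
    = 264022.24282 + 290448.93626 + 319520.74823 + 7889119.42654 = 8763111.35385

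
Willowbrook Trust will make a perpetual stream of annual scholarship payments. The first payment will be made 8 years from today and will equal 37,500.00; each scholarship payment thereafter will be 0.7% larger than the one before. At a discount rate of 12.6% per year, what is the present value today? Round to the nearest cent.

137314.24

Value at end of year 7: C₁ / (r − g) = 37,500.00 / (0.126 − 0.007) = 315,126.0504
Discount to today: PV = 315,126.0504 / (1 + 0.126)^7 = 315,126.0504 / 2.294926 = 137,314.24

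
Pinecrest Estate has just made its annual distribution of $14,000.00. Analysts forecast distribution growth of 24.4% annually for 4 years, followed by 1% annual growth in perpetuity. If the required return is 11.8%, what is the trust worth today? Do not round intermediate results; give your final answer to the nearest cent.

D_1 = 17416.00000
D_2 = 21665.50400
D_3 = 26951.88698
D_4 = 33528.14740
Terminal value at year 4: TV = D_4×(1+g_2)/(r−g_2) = 33863.42887/0.108 = 313550.26733
P_0 = D_1/(1+r)^1 + D_2/(1+r)^2 + D_3/(1+r)^3 + D_4/(1+r)^4 + TV/(1+r)^4
    = 15577.81753 + 17333.45707 + 19286.95939 + 21460.62387 + 200696.57506 = 274355.43292

$274355.43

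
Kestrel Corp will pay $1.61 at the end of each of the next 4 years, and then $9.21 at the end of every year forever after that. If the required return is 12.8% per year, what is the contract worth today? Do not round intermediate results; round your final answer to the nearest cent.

$49.25

PV of 4-year annuity: $1.61 × [1 − (1+0.128)^−4] / 0.128 = 4.80887
Perpetuity value at year 4: $9.21 / 0.128 = 71.95312
PV of perpetuity: 71.95312 / (1+0.128)^4 = 44.44401
Total PV = 4.80887 + 44.44401 = 49.25288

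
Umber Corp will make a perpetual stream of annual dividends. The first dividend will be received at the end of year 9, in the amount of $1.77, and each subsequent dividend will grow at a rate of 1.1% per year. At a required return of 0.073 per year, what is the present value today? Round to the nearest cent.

$16.25

Value at end of year 8: C₁ / (r − g) = $1.77 / (0.073 − 0.011) = $28.5484
Discount to today: PV = $28.5484 / (1 + 0.073)^8 = $28.5484 / 1.757105 = $16.25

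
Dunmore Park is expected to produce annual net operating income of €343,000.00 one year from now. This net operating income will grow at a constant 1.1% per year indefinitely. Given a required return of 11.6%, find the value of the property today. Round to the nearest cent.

€3266666.67

Growing perpetuity: P = D₁ / (r − g) = €343,000.0000 / (0.116 − 0.011) = €3,266,666.67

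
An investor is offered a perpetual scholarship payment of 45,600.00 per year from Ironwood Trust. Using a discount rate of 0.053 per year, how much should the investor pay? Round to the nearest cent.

860377.36

Level perpetuity: PV = C / r = 45,600.00 / 0.053 = 860,377.36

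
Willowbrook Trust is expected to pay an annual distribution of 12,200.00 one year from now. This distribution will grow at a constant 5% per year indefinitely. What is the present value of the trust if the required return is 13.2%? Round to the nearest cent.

148780.49

Growing perpetuity: P = D₁ / (r − g) = 12,200.0000 / (0.132 − 0.05) = 148,780.49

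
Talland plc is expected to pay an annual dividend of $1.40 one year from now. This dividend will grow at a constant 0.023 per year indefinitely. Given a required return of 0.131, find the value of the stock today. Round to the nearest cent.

$12.96

Growing perpetuity: P = D₁ / (r − g) = $1.4000 / (0.131 − 0.023) = $12.96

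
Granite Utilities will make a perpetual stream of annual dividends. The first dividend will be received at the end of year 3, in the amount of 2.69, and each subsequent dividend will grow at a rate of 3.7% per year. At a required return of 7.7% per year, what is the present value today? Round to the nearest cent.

57.98

Value at end of year 2: C₁ / (r − g) = 2.69 / (0.077 − 0.037) = 67.2500
Discount to today: PV = 67.2500 / (1 + 0.077)^2 = 67.2500 / 1.159929 = 57.98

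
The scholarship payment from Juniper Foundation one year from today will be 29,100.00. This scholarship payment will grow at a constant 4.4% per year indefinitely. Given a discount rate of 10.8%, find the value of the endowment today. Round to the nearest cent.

454687.50

Growing perpetuity: P = D₁ / (r − g) = 29,100.0000 / (0.108 − 0.044) = 454,687.50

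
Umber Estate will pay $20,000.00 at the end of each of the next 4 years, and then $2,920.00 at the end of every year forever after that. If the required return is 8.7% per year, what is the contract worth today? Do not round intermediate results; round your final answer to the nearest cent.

PV of 4-year annuity: $20,000.00 × [1 − (1+0.087)^−4] / 0.087 = 65223.36814
Perpetuity value at year 4: $2,920.00 / 0.087 = 33563.21839
PV of perpetuity: 33563.21839 / (1+0.087)^4 = 24040.60664
Total PV = 65223.36814 + 24040.60664 = 89263.97478

$89263.97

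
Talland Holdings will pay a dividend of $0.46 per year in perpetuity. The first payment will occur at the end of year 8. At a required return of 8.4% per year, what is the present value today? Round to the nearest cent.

Value at end of year 7: C / r = $0.46 / 0.084 = $5.4762
Discount to today: PV = $5.4762 / (1 + 0.084)^7 = $5.4762 / 1.758754 = $3.11

$3.11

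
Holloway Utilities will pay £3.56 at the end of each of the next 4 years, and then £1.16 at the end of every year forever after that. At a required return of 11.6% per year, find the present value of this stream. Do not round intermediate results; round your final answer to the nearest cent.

£17.35

PV of 4-year annuity: £3.56 × [1 − (1+0.116)^−4] / 0.116 = 10.90469
Perpetuity value at year 4: £1.16 / 0.116 = 10.00000
PV of perpetuity: 10.00000 / (1+0.116)^4 = 6.44679
Total PV = 10.90469 + 6.44679 = 17.35148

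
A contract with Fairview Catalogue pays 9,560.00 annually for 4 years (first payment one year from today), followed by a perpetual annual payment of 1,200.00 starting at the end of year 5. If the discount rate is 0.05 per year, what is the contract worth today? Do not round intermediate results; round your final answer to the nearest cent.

PV of 4-year annuity: 9,560.00 × [1 − (1+0.05)^−4] / 0.05 = 33899.28682
Perpetuity value at year 4: 1,200.00 / 0.05 = 24000.00000
PV of perpetuity: 24000.00000 / (1+0.05)^4 = 19744.85940
Total PV = 33899.28682 + 19744.85940 = 53644.14621

53644.15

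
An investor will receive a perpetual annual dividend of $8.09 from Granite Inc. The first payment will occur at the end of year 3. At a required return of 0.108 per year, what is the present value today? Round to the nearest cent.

$61.02

Value at end of year 2: C / r = $8.09 / 0.108 = $74.9074
Discount to today: PV = $74.9074 / (1 + 0.108)^2 = $74.9074 / 1.227664 = $61.02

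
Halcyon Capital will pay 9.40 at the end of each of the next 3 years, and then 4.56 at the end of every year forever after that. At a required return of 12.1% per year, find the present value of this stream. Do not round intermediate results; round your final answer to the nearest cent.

49.29

PV of 3-year annuity: 9.40 × [1 − (1+0.121)^−3] / 0.121 = 22.53847
Perpetuity value at year 3: 4.56 / 0.121 = 37.68595
PV of perpetuity: 37.68595 / (1+0.121)^3 = 26.75239
Total PV = 22.53847 + 26.75239 = 49.29087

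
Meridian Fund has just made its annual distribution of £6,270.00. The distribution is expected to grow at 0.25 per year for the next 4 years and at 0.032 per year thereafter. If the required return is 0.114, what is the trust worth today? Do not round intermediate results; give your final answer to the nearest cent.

D_1 = 7837.50000
D_2 = 9796.87500
D_3 = 12246.09375
D_4 = 15307.61719
Terminal value at year 4: TV = D_4×(1+g_2)/(r−g_2) = 15797.46094/0.082 = 192651.96265
P_0 = D_1/(1+r)^1 + D_2/(1+r)^2 + D_3/(1+r)^3 + D_4/(1+r)^4 + TV/(1+r)^4
    = 7035.45781 + 7894.36469 + 8858.12914 + 9939.55244 + 125092.90393 = 158820.40801

£158820.41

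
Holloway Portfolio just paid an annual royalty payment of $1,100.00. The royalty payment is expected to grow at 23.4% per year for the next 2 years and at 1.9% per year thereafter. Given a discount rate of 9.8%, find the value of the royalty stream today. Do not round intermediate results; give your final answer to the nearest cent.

D_1 = 1357.40000
D_2 = 1675.03160
Terminal value at year 2: TV = D_2×(1+g_2)/(r−g_2) = 1706.85720/0.079 = 21605.78735
P_0 = D_1/(1+r)^1 + D_2/(1+r)^2 + TV/(1+r)^2
    = 1236.24772 + 1389.37130 + 17921.13111 = 20546.75013

$20546.75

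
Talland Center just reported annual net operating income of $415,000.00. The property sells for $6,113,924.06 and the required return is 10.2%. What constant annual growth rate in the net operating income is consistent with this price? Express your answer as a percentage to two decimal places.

3.20%

P = D₀(1+g)/(r−g) ⇒ P(r−g) = D₀(1+g) ⇒ g(P+D₀) = P·r − D₀
g = (P·r − D₀)/(P + D₀) = ($6,113,924.06×0.102 − $415,000.00) / ($6,113,924.06 + $415,000.00) = 0.031953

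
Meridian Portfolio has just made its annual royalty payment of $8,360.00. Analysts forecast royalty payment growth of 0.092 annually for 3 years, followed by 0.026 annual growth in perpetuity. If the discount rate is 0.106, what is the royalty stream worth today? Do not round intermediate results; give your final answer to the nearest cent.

D_1 = 9129.12000
D_2 = 9968.99904
D_3 = 10886.14695
Terminal value at year 3: TV = D_3×(1+g_2)/(r−g_2) = 11169.18677/0.08 = 139614.83466
P_0 = D_1/(1+r)^1 + D_2/(1+r)^2 + D_3/(1+r)^3 + TV/(1+r)^3
    = 8254.17722 + 8149.69396 + 8046.53328 + 103196.78927 = 127647.19372

$127647.19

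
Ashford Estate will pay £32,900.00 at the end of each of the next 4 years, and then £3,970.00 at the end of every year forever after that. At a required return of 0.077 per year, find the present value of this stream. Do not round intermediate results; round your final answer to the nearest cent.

£148021.63

PV of 4-year annuity: £32,900.00 × [1 − (1+0.077)^−4] / 0.077 = 109700.61361
Perpetuity value at year 4: £3,970.00 / 0.077 = 51558.44156
PV of perpetuity: 51558.44156 / (1+0.077)^4 = 38321.01189
Total PV = 109700.61361 + 38321.01189 = 148021.62550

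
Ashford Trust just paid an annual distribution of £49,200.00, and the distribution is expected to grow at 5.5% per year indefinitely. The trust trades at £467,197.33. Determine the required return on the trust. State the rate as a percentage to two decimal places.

D₁ = £49,200.00 × 1.055 = £51,906.0000
P = D₁/(r − g) ⇒ r = D₁/P + g = £51,906.0000/£467,197.33 + 0.055 = 0.111101 + 0.055 = 0.166101

16.61%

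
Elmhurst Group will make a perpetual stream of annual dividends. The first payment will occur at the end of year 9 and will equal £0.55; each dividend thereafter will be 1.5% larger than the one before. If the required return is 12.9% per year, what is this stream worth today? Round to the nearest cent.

Value at end of year 8: C₁ / (r − g) = £0.55 / (0.129 − 0.015) = £4.8246
Discount to today: PV = £4.8246 / (1 + 0.129)^8 = £4.8246 / 2.639682 = £1.83

£1.83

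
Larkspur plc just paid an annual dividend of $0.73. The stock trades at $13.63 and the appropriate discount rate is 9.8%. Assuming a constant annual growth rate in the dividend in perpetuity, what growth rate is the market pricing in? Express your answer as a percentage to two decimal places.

4.22%

P = D₀(1+g)/(r−g) ⇒ P(r−g) = D₀(1+g) ⇒ g(P+D₀) = P·r − D₀
g = (P·r − D₀)/(P + D₀) = ($13.63×0.098 − $0.73) / ($13.63 + $0.73) = 0.042182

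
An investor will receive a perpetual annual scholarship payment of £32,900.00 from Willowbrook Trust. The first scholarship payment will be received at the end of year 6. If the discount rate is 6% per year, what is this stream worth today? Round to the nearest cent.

£409746.56

Value at end of year 5: C / r = £32,900.00 / 0.06 = £548,333.3333
Discount to today: PV = £548,333.3333 / (1 + 0.06)^5 = £548,333.3333 / 1.338226 = £409,746.56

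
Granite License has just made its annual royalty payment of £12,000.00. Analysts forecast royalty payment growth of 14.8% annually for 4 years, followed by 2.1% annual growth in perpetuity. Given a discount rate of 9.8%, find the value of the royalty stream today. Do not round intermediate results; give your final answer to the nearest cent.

£243859.46

D_1 = 13776.00000
D_2 = 15814.84800
D_3 = 18155.44550
D_4 = 20842.45144
Terminal value at year 4: TV = D_4×(1+g_2)/(r−g_2) = 21280.14292/0.077 = 276365.49245
P_0 = D_1/(1+r)^1 + D_2/(1+r)^2 + D_3/(1+r)^3 + D_4/(1+r)^4 + TV/(1+r)^4
    = 12546.44809 + 13117.77997 + 13715.12878 + 14339.67927 + 190140.42257 = 243859.45868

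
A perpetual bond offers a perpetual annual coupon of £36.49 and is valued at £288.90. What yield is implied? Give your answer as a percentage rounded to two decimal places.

12.63%

P = C/r ⇒ r = C/P = £36.49/£288.90 = 0.126307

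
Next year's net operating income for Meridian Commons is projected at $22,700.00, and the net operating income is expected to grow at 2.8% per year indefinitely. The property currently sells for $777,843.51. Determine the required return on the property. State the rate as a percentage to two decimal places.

P = D₁/(r − g) ⇒ r = D₁/P + g = $22,700.0000/$777,843.51 + 0.028 = 0.029183 + 0.028 = 0.057183

5.72%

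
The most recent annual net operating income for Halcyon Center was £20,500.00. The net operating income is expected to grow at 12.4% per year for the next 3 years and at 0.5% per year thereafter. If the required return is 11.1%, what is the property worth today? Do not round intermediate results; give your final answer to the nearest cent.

£264216.69

D_1 = 23042.00000
D_2 = 25899.20800
D_3 = 29110.70979
Terminal value at year 3: TV = D_3×(1+g_2)/(r−g_2) = 29256.26334/0.106 = 276002.48435
P_0 = D_1/(1+r)^1 + D_2/(1+r)^2 + D_3/(1+r)^3 + TV/(1+r)^3
    = 20739.87399 + 20982.55478 + 21228.07522 + 201266.18491 = 264216.68890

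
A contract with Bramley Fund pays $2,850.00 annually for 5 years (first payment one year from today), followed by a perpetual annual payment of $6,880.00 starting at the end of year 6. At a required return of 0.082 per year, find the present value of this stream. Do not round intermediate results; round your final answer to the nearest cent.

$67896.28

PV of 5-year annuity: $2,850.00 × [1 − (1+0.082)^−5] / 0.082 = 11319.49238
Perpetuity value at year 5: $6,880.00 / 0.082 = 83902.43902
PV of perpetuity: 83902.43902 / (1+0.082)^5 = 56576.78723
Total PV = 11319.49238 + 56576.78723 = 67896.27962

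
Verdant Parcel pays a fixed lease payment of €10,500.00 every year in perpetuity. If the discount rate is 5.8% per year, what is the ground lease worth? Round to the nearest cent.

Level perpetuity: PV = C / r = €10,500.00 / 0.058 = €181,034.48

€181034.48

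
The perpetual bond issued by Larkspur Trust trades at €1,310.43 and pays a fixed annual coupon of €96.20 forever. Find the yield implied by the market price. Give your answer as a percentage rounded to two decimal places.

7.34%

P = C/r ⇒ r = C/P = €96.20/€1,310.43 = 0.073411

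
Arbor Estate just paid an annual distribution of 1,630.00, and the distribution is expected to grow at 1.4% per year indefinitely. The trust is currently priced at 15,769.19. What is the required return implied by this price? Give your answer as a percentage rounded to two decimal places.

D₁ = 1,630.00 × 1.014 = 1,652.8200
P = D₁/(r − g) ⇒ r = D₁/P + g = 1,652.8200/15,769.19 + 0.014 = 0.104813 + 0.014 = 0.118813

11.88%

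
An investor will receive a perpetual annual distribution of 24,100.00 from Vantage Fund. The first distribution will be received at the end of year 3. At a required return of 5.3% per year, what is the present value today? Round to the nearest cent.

Value at end of year 2: C / r = 24,100.00 / 0.053 = 454,716.9811
Discount to today: PV = 454,716.9811 / (1 + 0.053)^2 = 454,716.9811 / 1.108809 = 410,094.96

410094.96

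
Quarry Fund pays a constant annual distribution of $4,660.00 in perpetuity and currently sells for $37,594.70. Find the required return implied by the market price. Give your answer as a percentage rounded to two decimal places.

12.40%

P = C/r ⇒ r = C/P = $4,660.00/$37,594.70 = 0.123954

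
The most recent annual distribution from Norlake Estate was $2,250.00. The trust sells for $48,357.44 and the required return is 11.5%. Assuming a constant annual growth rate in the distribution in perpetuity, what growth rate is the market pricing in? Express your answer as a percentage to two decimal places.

6.54%

P = D₀(1+g)/(r−g) ⇒ P(r−g) = D₀(1+g) ⇒ g(P+D₀) = P·r − D₀
g = (P·r − D₀)/(P + D₀) = ($48,357.44×0.115 − $2,250.00) / ($48,357.44 + $2,250.00) = 0.065427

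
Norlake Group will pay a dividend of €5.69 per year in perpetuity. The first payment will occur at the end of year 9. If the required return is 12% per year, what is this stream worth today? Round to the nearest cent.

€19.15

Value at end of year 8: C / r = €5.69 / 0.12 = €47.4167
Discount to today: PV = €47.4167 / (1 + 0.12)^8 = €47.4167 / 2.475963 = €19.15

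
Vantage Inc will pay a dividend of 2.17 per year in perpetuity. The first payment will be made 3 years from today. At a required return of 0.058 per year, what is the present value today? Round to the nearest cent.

33.42

Value at end of year 2: C / r = 2.17 / 0.058 = 37.4138
Discount to today: PV = 37.4138 / (1 + 0.058)^2 = 37.4138 / 1.119364 = 33.42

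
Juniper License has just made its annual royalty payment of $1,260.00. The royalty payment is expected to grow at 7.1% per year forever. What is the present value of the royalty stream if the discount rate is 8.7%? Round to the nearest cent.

D₁ = D₀ × (1 + g) = $1,260.00 × 1.071 = $1,349.4600
Growing perpetuity: P = D₁ / (r − g) = $1,349.4600 / (0.087 − 0.071) = $84,341.25

$84341.25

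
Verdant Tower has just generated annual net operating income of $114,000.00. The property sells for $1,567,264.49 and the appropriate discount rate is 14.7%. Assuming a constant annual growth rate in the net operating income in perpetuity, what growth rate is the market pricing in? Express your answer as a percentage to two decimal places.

6.92%

P = D₀(1+g)/(r−g) ⇒ P(r−g) = D₀(1+g) ⇒ g(P+D₀) = P·r − D₀
g = (P·r − D₀)/(P + D₀) = ($1,567,264.49×0.147 − $114,000.00) / ($1,567,264.49 + $114,000.00) = 0.069226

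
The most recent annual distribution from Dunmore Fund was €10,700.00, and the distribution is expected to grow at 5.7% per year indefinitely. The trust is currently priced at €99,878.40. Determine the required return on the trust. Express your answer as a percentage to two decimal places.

17.02%

D₁ = €10,700.00 × 1.057 = €11,309.9000
P = D₁/(r − g) ⇒ r = D₁/P + g = €11,309.9000/€99,878.40 + 0.057 = 0.113237 + 0.057 = 0.170237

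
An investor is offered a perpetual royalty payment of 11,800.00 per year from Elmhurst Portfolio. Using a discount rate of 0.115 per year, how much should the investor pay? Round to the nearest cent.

102608.70

Level perpetuity: PV = C / r = 11,800.00 / 0.115 = 102,608.70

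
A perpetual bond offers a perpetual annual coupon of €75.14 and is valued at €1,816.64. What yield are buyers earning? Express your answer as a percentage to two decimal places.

4.14%

P = C/r ⇒ r = C/P = €75.14/€1,816.64 = 0.041362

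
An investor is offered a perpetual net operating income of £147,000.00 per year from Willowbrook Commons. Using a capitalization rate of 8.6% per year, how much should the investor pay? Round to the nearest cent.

Level perpetuity: PV = C / r = £147,000.00 / 0.086 = £1,709,302.33

£1709302.33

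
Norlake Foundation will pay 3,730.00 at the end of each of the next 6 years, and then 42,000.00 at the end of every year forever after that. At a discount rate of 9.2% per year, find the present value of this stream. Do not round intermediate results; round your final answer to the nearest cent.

PV of 6-year annuity: 3,730.00 × [1 − (1+0.092)^−6] / 0.092 = 16633.17005
Perpetuity value at year 6: 42,000.00 / 0.092 = 456521.73913
PV of perpetuity: 456521.73913 / (1+0.092)^6 = 269231.35246
Total PV = 16633.17005 + 269231.35246 = 285864.52251

285864.52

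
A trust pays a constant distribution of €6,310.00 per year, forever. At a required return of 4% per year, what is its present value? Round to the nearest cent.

€157750.00

Level perpetuity: PV = C / r = €6,310.00 / 0.04 = €157,750.00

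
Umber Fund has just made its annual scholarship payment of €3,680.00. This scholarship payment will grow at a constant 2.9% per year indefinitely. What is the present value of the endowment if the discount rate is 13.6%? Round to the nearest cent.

D₁ = D₀ × (1 + g) = €3,680.00 × 1.029 = €3,786.7200
Growing perpetuity: P = D₁ / (r − g) = €3,786.7200 / (0.136 − 0.029) = €35,389.91

€35389.91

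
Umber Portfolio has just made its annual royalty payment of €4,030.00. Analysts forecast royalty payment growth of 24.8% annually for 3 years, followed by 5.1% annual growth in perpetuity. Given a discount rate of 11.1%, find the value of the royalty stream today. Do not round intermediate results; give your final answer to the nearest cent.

D_1 = 5029.44000
D_2 = 6276.74112
D_3 = 7833.37292
Terminal value at year 3: TV = D_3×(1+g_2)/(r−g_2) = 8232.87494/0.06 = 137214.58228
P_0 = D_1/(1+r)^1 + D_2/(1+r)^2 + D_3/(1+r)^3 + TV/(1+r)^3
    = 4526.94869 + 5085.17729 + 5712.24236 + 100059.44531 = 115383.81366

€115383.81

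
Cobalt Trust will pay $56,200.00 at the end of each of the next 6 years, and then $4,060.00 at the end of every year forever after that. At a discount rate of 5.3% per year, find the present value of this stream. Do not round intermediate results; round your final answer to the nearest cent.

PV of 6-year annuity: $56,200.00 × [1 − (1+0.053)^−6] / 0.053 = 282537.45501
Perpetuity value at year 6: $4,060.00 / 0.053 = 76603.77358
PV of perpetuity: 76603.77358 / (1+0.053)^6 = 56192.70477
Total PV = 282537.45501 + 56192.70477 = 338730.15978

$338730.16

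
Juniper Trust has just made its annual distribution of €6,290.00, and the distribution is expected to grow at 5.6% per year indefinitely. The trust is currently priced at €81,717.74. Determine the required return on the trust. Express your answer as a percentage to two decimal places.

13.73%

D₁ = €6,290.00 × 1.056 = €6,642.2400
P = D₁/(r − g) ⇒ r = D₁/P + g = €6,642.2400/€81,717.74 + 0.056 = 0.081283 + 0.056 = 0.137283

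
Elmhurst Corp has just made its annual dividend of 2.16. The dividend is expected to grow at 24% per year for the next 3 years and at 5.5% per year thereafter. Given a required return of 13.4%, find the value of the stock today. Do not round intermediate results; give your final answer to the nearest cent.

D_1 = 2.67840
D_2 = 3.32122
D_3 = 4.11831
Terminal value at year 3: TV = D_3×(1+g_2)/(r−g_2) = 4.34481/0.079 = 54.99766
P_0 = D_1/(1+r)^1 + D_2/(1+r)^2 + D_3/(1+r)^3 + TV/(1+r)^3
    = 2.36190 + 2.58268 + 2.82410 + 37.71421 = 45.48289

45.48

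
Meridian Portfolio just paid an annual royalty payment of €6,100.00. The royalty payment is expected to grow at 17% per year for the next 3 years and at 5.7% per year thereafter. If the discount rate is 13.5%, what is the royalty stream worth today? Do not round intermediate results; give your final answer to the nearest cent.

D_1 = 7137.00000
D_2 = 8350.29000
D_3 = 9769.83930
Terminal value at year 3: TV = D_3×(1+g_2)/(r−g_2) = 10326.72014/0.078 = 132393.84795
P_0 = D_1/(1+r)^1 + D_2/(1+r)^2 + D_3/(1+r)^3 + TV/(1+r)^3
    = 6288.10573 + 6482.01207 + 6681.89791 + 90548.28316 = 110000.29886

€110000.30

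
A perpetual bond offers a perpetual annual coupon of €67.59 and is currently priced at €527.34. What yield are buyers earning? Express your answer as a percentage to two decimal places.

12.82%

P = C/r ⇒ r = C/P = €67.59/€527.34 = 0.128172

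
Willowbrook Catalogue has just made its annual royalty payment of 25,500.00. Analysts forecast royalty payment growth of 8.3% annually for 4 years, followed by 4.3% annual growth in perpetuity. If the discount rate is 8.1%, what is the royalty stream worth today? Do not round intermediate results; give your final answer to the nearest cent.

D_1 = 27616.50000
D_2 = 29908.66950
D_3 = 32391.08907
D_4 = 35079.54946
Terminal value at year 4: TV = D_4×(1+g_2)/(r−g_2) = 36587.97009/0.038 = 962841.31811
P_0 = D_1/(1+r)^1 + D_2/(1+r)^2 + D_3/(1+r)^3 + D_4/(1+r)^4 + TV/(1+r)^4
    = 25547.17854 + 25594.44436 + 25641.79764 + 25689.23852 + 705101.99414 = 807574.65320

807574.65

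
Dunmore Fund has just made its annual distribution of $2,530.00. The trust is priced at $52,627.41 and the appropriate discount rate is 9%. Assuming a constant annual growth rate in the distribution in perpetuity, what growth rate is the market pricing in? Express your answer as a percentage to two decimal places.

P = D₀(1+g)/(r−g) ⇒ P(r−g) = D₀(1+g) ⇒ g(P+D₀) = P·r − D₀
g = (P·r − D₀)/(P + D₀) = ($52,627.41×0.09 − $2,530.00) / ($52,627.41 + $2,530.00) = 0.040003

4.00%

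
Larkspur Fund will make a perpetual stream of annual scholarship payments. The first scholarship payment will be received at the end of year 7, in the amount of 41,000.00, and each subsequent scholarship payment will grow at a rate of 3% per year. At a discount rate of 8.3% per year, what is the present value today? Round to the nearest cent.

Value at end of year 6: C₁ / (r − g) = 41,000.00 / (0.083 − 0.03) = 773,584.9057
Discount to today: PV = 773,584.9057 / (1 + 0.083)^6 = 773,584.9057 / 1.613507 = 479,443.29

479443.29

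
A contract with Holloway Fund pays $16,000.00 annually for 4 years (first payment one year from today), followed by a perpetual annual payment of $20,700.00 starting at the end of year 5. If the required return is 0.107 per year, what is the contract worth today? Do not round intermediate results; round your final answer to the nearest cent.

PV of 4-year annuity: $16,000.00 × [1 − (1+0.107)^−4] / 0.107 = 49958.76350
Perpetuity value at year 4: $20,700.00 / 0.107 = 193457.94393
PV of perpetuity: 193457.94393 / (1+0.107)^4 = 128823.79365
Total PV = 49958.76350 + 128823.79365 = 178782.55715

$178782.56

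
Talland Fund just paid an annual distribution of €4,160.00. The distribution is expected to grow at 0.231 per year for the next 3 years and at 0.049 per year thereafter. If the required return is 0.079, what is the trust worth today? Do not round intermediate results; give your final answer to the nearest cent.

€232339.80

D_1 = 5120.96000
D_2 = 6303.90176
D_3 = 7760.10307
Terminal value at year 3: TV = D_3×(1+g_2)/(r−g_2) = 8140.34812/0.03 = 271344.93723
P_0 = D_1/(1+r)^1 + D_2/(1+r)^2 + D_3/(1+r)^3 + TV/(1+r)^3
    = 4746.02410 + 5414.60210 + 6177.36347 + 216001.80925 = 232339.79891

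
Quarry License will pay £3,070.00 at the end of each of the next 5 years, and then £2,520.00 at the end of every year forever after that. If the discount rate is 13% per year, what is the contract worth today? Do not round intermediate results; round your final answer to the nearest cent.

£21319.09

PV of 5-year annuity: £3,070.00 × [1 − (1+0.13)^−5] / 0.13 = 10797.89997
Perpetuity value at year 5: £2,520.00 / 0.13 = 19384.61538
PV of perpetuity: 19384.61538 / (1+0.13)^5 = 10521.19261
Total PV = 10797.89997 + 10521.19261 = 21319.09258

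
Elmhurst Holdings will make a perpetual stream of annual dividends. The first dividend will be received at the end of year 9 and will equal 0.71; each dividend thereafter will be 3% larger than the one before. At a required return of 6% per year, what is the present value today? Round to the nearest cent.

Value at end of year 8: C₁ / (r − g) = 0.71 / (0.06 − 0.03) = 23.6667
Discount to today: PV = 23.6667 / (1 + 0.06)^8 = 23.6667 / 1.593848 = 14.85

14.85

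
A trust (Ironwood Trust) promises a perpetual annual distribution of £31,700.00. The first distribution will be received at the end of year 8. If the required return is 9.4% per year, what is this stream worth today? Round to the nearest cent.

Value at end of year 7: C / r = £31,700.00 / 0.094 = £337,234.0426
Discount to today: PV = £337,234.0426 / (1 + 0.094)^7 = £337,234.0426 / 1.875518 = £179,808.47

£179808.47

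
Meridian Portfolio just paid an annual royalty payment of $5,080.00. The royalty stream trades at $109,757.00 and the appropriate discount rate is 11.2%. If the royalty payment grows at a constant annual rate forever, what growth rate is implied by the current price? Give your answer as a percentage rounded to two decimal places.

6.28%

P = D₀(1+g)/(r−g) ⇒ P(r−g) = D₀(1+g) ⇒ g(P+D₀) = P·r − D₀
g = (P·r − D₀)/(P + D₀) = ($109,757.00×0.112 − $5,080.00) / ($109,757.00 + $5,080.00) = 0.062809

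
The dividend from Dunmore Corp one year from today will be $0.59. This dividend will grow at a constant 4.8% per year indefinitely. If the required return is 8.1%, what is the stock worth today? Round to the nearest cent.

Growing perpetuity: P = D₁ / (r − g) = $0.5900 / (0.081 − 0.048) = $17.88

$17.88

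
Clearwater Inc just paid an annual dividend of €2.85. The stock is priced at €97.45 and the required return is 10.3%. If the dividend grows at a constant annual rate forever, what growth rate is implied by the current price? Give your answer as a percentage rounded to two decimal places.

P = D₀(1+g)/(r−g) ⇒ P(r−g) = D₀(1+g) ⇒ g(P+D₀) = P·r − D₀
g = (P·r − D₀)/(P + D₀) = (€97.45×0.103 − €2.85) / (€97.45 + €2.85) = 0.071659

7.17%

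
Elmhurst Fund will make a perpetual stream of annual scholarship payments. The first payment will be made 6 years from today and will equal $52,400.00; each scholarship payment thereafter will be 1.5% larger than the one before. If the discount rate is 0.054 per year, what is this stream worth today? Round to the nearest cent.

Value at end of year 5: C₁ / (r − g) = $52,400.00 / (0.054 − 0.015) = $1,343,589.7436
Discount to today: PV = $1,343,589.7436 / (1 + 0.054)^5 = $1,343,589.7436 / 1.300778 = $1,032,912.72

$1032912.72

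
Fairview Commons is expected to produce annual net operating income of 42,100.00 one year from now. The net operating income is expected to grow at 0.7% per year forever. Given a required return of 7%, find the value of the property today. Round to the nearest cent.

Growing perpetuity: P = D₁ / (r − g) = 42,100.0000 / (0.07 − 0.007) = 668,253.97

668253.97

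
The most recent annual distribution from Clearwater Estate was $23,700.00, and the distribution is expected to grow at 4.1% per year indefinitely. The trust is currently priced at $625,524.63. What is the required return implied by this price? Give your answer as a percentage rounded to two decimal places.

D₁ = $23,700.00 × 1.041 = $24,671.7000
P = D₁/(r − g) ⇒ r = D₁/P + g = $24,671.7000/$625,524.63 + 0.041 = 0.039442 + 0.041 = 0.080442

8.04%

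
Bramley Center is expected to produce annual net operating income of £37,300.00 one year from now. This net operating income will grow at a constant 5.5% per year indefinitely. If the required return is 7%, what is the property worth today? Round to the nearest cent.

Growing perpetuity: P = D₁ / (r − g) = £37,300.0000 / (0.07 − 0.055) = £2,486,666.67

£2486666.67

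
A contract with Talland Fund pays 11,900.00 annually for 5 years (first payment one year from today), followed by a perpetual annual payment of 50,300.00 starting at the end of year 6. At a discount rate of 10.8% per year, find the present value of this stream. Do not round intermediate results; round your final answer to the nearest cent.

PV of 5-year annuity: 11,900.00 × [1 − (1+0.108)^−5] / 0.108 = 44203.34798
Perpetuity value at year 5: 50,300.00 / 0.108 = 465740.74074
PV of perpetuity: 465740.74074 / (1+0.108)^5 = 278898.01778
Total PV = 44203.34798 + 278898.01778 = 323101.36576

323101.37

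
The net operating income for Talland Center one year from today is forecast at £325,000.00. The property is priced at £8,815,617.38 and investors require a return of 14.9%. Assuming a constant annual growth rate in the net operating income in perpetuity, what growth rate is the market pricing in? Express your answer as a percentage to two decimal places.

11.21%

P = D₁/(r−g) ⇒ g = r − D₁/P = 0.149 − £325,000.00/£8,815,617.38 = 0.112134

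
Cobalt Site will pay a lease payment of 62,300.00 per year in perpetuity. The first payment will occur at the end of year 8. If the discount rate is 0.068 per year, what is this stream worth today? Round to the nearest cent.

578069.91

Value at end of year 7: C / r = 62,300.00 / 0.068 = 916,176.4706
Discount to today: PV = 916,176.4706 / (1 + 0.068)^7 = 916,176.4706 / 1.584889 = 578,069.91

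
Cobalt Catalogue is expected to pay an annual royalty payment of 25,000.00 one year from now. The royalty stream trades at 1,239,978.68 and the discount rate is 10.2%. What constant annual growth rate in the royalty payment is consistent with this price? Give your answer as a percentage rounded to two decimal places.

P = D₁/(r−g) ⇒ g = r − D₁/P = 0.102 − 25,000.00/1,239,978.68 = 0.081838

8.18%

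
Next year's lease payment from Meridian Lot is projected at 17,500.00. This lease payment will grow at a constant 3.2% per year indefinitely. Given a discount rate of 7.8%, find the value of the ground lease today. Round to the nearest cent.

380434.78

Growing perpetuity: P = D₁ / (r − g) = 17,500.0000 / (0.078 − 0.032) = 380,434.78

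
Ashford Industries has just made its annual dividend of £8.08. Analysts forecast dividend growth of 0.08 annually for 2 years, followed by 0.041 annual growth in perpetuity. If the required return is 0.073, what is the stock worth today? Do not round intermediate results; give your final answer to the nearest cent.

D_1 = 8.72640
D_2 = 9.42451
Terminal value at year 2: TV = D_2×(1+g_2)/(r−g_2) = 9.81092/0.032 = 306.59116
P_0 = D_1/(1+r)^1 + D_2/(1+r)^2 + TV/(1+r)^2
    = 8.13271 + 8.18577 + 266.29326 = 282.61174

£282.61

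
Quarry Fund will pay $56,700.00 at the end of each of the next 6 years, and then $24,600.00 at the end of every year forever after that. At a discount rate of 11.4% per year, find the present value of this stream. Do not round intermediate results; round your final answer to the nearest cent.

PV of 6-year annuity: $56,700.00 × [1 − (1+0.114)^−6] / 0.114 = 237132.60825
Perpetuity value at year 6: $24,600.00 / 0.114 = 215789.47368
PV of perpetuity: 215789.47368 / (1+0.114)^6 = 112906.54312
Total PV = 237132.60825 + 112906.54312 = 350039.15137

$350039.15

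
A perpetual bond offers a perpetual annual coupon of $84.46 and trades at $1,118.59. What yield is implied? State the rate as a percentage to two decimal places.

7.55%

P = C/r ⇒ r = C/P = $84.46/$1,118.59 = 0.075506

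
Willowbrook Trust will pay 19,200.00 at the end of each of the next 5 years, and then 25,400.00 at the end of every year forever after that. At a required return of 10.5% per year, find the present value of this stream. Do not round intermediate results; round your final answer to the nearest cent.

218699.04

PV of 5-year annuity: 19,200.00 × [1 − (1+0.105)^−5] / 0.105 = 71862.87789
Perpetuity value at year 5: 25,400.00 / 0.105 = 241904.76190
PV of perpetuity: 241904.76190 / (1+0.105)^5 = 146836.16303
Total PV = 71862.87789 + 146836.16303 = 218699.04092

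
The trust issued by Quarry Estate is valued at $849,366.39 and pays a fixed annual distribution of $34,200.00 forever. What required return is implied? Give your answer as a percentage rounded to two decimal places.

4.03%

P = C/r ⇒ r = C/P = $34,200.00/$849,366.39 = 0.040265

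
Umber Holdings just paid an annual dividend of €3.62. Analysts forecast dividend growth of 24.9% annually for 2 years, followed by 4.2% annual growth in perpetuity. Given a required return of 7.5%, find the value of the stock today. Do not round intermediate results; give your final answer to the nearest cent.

€163.39

D_1 = 4.52138
D_2 = 5.64720
Terminal value at year 2: TV = D_2×(1+g_2)/(r−g_2) = 5.88439/0.033 = 178.31473
P_0 = D_1/(1+r)^1 + D_2/(1+r)^2 + TV/(1+r)^2
    = 4.20593 + 4.88671 + 154.30155 = 163.39420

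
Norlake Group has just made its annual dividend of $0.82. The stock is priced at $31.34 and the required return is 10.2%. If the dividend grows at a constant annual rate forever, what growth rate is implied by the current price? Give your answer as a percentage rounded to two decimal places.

7.39%

P = D₀(1+g)/(r−g) ⇒ P(r−g) = D₀(1+g) ⇒ g(P+D₀) = P·r − D₀
g = (P·r − D₀)/(P + D₀) = ($31.34×0.102 − $0.82) / ($31.34 + $0.82) = 0.073902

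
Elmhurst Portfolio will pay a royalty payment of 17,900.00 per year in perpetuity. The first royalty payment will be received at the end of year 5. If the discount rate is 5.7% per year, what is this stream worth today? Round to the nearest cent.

251581.22

Value at end of year 4: C / r = 17,900.00 / 0.057 = 314,035.0877
Discount to today: PV = 314,035.0877 / (1 + 0.057)^4 = 314,035.0877 / 1.248245 = 251,581.22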